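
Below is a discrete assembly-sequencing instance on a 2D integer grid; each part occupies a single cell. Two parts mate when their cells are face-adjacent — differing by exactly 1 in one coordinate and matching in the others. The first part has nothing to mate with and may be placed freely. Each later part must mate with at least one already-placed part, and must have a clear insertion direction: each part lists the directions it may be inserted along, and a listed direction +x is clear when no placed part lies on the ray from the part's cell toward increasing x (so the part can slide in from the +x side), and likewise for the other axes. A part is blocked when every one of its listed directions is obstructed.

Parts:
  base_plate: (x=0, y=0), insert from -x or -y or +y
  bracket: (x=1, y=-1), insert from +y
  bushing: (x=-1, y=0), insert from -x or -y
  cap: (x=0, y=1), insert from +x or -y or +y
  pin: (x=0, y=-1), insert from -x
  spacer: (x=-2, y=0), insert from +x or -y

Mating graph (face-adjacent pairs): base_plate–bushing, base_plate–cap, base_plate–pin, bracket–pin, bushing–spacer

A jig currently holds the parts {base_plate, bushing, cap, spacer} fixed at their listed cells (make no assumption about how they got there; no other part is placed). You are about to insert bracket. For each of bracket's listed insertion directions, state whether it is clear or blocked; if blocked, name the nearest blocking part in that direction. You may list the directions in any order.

+y: ray from bracket(1, -1) has no placed part ⇒ clear

+y: clear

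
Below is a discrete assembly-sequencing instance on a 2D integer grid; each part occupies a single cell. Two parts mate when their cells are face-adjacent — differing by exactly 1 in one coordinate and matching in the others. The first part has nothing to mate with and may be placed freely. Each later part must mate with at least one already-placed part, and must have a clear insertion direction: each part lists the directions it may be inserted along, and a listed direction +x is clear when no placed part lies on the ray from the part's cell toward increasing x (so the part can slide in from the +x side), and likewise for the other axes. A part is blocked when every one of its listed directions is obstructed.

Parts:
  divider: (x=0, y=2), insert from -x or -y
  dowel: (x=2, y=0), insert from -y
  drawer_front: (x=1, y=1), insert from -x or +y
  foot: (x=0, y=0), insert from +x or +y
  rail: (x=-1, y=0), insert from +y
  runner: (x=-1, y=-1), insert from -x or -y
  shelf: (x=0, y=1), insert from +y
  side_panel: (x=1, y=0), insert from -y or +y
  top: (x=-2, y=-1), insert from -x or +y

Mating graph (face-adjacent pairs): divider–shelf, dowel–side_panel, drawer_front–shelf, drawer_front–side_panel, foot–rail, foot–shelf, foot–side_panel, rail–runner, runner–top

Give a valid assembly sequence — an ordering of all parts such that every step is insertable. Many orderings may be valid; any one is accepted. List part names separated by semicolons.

shelf; foot; rail; divider; side_panel; dowel; drawer_front; runner; top

1. shelf@(0, 1) [+y clear] — {shelf}
2. foot@(0, 0) [+x clear] — {foot, shelf}
3. rail@(-1, 0) [+y clear] — {foot, rail, shelf}
4. divider@(0, 2) [-x clear] — {divider, foot, rail, shelf}
5. side_panel@(1, 0) [-y clear] — {divider, foot, rail, shelf, side_panel}
6. dowel@(2, 0) [-y clear] — {divider, dowel, foot, rail, shelf, side_panel}
7. drawer_front@(1, 1) [+y clear] — {divider, dowel, drawer_front, foot, rail, shelf, side_panel}
8. runner@(-1, -1) [-x clear] — {divider, dowel, drawer_front, foot, rail, runner, shelf, side_panel}
9. top@(-2, -1) [-x clear] — {divider, dowel, drawer_front, foot, rail, runner, shelf, side_panel, top}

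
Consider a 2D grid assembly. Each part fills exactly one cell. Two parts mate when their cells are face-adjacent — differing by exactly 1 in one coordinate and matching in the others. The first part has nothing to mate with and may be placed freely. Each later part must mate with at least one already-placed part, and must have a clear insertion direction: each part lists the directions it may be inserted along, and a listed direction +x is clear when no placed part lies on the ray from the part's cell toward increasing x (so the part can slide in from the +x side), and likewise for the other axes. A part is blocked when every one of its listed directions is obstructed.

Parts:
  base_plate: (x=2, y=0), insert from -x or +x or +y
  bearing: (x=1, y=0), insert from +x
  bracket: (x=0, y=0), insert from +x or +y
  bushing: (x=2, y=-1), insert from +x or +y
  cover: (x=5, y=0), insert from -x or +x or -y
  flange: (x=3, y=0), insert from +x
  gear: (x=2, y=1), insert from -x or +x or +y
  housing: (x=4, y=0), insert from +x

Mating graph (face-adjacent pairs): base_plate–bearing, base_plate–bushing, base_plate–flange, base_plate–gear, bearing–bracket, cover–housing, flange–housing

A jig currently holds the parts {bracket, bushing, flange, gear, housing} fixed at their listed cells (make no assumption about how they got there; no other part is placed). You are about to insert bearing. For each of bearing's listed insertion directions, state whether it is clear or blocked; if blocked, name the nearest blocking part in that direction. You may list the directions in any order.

+x: nearest on ray is flange@(3, 0) ⇒ blocked

+x: blocked by flange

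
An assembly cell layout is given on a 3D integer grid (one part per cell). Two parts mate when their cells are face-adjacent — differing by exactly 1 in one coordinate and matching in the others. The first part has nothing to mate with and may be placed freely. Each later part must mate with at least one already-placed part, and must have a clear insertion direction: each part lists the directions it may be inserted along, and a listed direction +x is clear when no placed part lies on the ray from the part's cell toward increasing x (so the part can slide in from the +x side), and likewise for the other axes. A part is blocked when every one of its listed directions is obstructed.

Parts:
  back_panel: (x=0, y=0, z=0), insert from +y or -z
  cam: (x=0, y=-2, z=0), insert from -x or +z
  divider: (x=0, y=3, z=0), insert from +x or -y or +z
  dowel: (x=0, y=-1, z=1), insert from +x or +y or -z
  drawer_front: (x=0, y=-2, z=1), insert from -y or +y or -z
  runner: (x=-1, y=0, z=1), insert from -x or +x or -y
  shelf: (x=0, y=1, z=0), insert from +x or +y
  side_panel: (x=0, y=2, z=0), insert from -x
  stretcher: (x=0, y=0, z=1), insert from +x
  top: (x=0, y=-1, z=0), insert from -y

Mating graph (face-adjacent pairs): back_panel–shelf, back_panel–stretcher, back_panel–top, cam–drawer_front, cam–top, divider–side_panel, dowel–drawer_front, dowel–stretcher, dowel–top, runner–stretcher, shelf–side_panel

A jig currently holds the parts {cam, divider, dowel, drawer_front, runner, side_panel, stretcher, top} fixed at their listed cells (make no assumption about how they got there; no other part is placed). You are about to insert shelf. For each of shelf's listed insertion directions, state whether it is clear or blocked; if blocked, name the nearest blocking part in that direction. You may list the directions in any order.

+x: ray from shelf(0, 1, 0) has no placed part ⇒ clear
+y: nearest on ray is side_panel@(0, 2, 0) ⇒ blocked

+x: clear; +y: blocked by side_panel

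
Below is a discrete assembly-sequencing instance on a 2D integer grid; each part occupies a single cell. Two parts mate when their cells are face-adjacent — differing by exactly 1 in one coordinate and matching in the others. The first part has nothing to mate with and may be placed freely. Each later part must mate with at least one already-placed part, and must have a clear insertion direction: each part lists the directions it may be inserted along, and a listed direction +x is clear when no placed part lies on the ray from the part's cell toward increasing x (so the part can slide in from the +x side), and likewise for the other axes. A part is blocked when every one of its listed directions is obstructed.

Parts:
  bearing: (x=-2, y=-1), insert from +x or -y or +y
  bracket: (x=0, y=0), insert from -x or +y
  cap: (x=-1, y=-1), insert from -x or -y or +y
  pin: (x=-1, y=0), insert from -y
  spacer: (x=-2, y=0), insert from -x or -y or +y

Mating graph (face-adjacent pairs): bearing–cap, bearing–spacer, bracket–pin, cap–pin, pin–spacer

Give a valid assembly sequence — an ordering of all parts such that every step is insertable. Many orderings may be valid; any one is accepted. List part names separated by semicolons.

pin; cap; bearing; bracket; spacer

1. pin@(-1, 0) [-y clear] — {pin}
2. cap@(-1, -1) [-x clear] — {cap, pin}
3. bearing@(-2, -1) [-y clear] — {bearing, cap, pin}
4. bracket@(0, 0) [+y clear] — {bearing, bracket, cap, pin}
5. spacer@(-2, 0) [-x clear] — {bearing, bracket, cap, pin, spacer}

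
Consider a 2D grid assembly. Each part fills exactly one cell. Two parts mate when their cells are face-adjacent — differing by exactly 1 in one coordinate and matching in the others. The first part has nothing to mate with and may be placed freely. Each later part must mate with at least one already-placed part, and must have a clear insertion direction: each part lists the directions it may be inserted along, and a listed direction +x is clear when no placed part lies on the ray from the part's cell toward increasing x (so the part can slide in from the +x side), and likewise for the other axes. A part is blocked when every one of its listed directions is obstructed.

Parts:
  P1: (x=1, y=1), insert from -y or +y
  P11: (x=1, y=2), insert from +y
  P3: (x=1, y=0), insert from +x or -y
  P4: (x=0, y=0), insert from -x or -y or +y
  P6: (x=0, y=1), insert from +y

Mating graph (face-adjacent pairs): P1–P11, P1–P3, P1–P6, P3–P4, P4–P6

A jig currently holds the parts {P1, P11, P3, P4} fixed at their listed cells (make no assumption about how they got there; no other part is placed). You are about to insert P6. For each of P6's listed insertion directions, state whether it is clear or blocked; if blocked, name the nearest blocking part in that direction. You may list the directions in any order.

+y: clear

+y: ray from P6(0, 1) has no placed part ⇒ clear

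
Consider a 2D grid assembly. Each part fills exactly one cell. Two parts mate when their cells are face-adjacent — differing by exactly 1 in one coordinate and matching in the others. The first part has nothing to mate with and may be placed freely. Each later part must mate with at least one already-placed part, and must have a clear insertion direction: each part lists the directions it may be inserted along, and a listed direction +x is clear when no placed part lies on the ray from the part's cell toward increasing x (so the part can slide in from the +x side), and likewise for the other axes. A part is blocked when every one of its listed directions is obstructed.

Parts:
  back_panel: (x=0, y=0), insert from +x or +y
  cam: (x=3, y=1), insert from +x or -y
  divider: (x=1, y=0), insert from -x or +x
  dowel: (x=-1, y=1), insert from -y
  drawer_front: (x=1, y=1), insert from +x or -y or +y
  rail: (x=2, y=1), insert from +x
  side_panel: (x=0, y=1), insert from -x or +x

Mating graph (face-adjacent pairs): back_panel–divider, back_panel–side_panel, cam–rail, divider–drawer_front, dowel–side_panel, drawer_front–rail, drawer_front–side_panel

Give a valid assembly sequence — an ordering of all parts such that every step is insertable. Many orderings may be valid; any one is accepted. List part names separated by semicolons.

drawer_front; rail; side_panel; dowel; back_panel; cam; divider

1. drawer_front@(1, 1) [+x clear] — {drawer_front}
2. rail@(2, 1) [+x clear] — {drawer_front, rail}
3. side_panel@(0, 1) [-x clear] — {drawer_front, rail, side_panel}
4. dowel@(-1, 1) [-y clear] — {dowel, drawer_front, rail, side_panel}
5. back_panel@(0, 0) [+x clear] — {back_panel, dowel, drawer_front, rail, side_panel}
6. cam@(3, 1) [+x clear] — {back_panel, cam, dowel, drawer_front, rail, side_panel}
7. divider@(1, 0) [+x clear] — {back_panel, cam, divider, dowel, drawer_front, rail, side_panel}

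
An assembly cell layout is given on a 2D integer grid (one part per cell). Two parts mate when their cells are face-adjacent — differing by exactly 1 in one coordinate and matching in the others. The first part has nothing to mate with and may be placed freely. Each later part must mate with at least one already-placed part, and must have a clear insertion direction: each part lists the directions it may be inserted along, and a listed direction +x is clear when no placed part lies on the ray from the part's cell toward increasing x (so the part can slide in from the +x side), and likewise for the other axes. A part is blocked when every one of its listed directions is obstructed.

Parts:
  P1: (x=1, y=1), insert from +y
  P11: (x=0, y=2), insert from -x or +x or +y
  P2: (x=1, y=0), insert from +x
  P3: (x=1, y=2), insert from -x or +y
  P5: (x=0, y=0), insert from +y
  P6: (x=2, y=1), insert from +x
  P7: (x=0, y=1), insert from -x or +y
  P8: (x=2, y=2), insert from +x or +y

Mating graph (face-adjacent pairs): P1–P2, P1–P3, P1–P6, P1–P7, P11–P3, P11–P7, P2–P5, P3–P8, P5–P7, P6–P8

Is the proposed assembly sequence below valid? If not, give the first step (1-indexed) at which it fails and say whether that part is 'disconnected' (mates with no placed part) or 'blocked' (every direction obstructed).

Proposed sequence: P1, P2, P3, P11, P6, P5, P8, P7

1. P1@(1, 1) [+y clear] — {P1}
2. P2@(1, 0) [+x clear] — {P1, P2}
3. P3@(1, 2) [-x clear] — {P1, P2, P3}
4. P11@(0, 2) [-x clear] — {P1, P11, P2, P3}
5. P6@(2, 1) [+x clear] — {P1, P11, P2, P3, P6}
6. P5@(0, 0) — +y all obstructed ⇒ blocked

Invalid at step 6 (blocked)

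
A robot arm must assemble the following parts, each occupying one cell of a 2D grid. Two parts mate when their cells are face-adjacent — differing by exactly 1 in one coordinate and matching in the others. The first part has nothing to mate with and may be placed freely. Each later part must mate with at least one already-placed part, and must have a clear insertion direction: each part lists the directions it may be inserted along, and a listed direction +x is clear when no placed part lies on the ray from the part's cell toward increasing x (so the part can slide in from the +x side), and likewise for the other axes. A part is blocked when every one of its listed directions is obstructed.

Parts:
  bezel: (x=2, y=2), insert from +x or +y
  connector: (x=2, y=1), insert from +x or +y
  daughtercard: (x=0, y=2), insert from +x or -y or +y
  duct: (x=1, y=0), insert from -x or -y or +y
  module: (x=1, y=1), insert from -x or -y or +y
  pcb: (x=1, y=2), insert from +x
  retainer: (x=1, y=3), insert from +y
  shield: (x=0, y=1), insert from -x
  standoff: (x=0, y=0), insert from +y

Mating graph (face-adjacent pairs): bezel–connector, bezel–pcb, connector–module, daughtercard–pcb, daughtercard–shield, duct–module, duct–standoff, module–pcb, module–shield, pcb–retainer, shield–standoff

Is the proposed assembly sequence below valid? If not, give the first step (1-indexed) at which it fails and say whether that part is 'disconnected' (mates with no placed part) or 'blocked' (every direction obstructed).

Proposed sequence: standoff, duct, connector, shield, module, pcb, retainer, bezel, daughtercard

Invalid at step 3 (disconnected)

1. standoff@(0, 0) [+y clear] — {standoff}
2. duct@(1, 0) [-y clear] — {duct, standoff}
3. connector@(2, 1) — no placed neighbour ⇒ disconnected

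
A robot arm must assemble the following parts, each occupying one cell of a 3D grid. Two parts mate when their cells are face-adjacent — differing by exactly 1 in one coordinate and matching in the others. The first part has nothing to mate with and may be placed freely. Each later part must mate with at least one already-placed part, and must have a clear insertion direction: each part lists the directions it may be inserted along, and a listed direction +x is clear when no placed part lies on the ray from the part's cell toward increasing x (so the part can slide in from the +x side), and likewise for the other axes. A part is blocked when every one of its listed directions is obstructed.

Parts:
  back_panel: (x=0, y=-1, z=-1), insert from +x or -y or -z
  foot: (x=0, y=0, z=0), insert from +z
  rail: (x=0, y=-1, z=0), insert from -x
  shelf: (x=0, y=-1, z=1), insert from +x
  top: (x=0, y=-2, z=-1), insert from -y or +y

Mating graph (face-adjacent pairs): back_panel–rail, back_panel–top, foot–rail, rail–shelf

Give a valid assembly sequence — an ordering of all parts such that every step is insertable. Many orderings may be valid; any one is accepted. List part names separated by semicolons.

1. shelf@(0, -1, 1) [+x clear] — {shelf}
2. rail@(0, -1, 0) [-x clear] — {rail, shelf}
3. back_panel@(0, -1, -1) [+x clear] — {back_panel, rail, shelf}
4. top@(0, -2, -1) [-y clear] — {back_panel, rail, shelf, top}
5. foot@(0, 0, 0) [+z clear] — {back_panel, foot, rail, shelf, top}

shelf; rail; back_panel; top; foot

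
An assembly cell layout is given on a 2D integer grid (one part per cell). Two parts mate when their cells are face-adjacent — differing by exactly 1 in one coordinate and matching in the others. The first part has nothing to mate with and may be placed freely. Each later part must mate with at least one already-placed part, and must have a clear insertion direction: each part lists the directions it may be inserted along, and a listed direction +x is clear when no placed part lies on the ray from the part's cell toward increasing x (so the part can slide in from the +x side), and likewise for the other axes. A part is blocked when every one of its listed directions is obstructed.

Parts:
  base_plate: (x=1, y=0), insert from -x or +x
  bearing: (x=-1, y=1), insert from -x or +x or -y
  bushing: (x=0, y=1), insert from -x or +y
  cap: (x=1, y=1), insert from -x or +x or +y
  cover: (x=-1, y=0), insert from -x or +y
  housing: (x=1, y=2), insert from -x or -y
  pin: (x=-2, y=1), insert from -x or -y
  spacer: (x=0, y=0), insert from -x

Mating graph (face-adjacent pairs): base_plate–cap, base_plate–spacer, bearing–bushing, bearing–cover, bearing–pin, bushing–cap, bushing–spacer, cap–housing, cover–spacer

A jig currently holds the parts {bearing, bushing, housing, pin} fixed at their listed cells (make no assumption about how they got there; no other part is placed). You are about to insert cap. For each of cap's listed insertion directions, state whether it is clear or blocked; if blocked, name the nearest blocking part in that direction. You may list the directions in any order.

+x: clear; +y: blocked by housing; -x: blocked by bushing

-x: nearest on ray is bushing@(0, 1) ⇒ blocked
+x: ray from cap(1, 1) has no placed part ⇒ clear
+y: nearest on ray is housing@(1, 2) ⇒ blocked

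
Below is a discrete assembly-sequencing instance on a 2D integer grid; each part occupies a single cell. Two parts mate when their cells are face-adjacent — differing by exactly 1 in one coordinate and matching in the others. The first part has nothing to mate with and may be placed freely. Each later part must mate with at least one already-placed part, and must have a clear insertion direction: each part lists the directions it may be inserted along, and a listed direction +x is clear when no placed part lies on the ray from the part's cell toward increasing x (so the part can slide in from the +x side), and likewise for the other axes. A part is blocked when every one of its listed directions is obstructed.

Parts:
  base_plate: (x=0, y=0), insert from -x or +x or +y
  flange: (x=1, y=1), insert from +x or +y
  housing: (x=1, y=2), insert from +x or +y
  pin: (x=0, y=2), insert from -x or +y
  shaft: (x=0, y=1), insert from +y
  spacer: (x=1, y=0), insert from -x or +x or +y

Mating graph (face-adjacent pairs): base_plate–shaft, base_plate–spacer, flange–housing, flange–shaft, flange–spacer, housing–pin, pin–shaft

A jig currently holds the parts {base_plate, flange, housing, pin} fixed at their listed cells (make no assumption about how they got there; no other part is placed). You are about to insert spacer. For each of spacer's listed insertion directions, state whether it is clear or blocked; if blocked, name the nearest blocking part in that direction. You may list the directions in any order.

-x: nearest on ray is base_plate@(0, 0) ⇒ blocked
+x: ray from spacer(1, 0) has no placed part ⇒ clear
+y: nearest on ray is flange@(1, 1) ⇒ blocked

+x: clear; +y: blocked by flange; -x: blocked by base_plate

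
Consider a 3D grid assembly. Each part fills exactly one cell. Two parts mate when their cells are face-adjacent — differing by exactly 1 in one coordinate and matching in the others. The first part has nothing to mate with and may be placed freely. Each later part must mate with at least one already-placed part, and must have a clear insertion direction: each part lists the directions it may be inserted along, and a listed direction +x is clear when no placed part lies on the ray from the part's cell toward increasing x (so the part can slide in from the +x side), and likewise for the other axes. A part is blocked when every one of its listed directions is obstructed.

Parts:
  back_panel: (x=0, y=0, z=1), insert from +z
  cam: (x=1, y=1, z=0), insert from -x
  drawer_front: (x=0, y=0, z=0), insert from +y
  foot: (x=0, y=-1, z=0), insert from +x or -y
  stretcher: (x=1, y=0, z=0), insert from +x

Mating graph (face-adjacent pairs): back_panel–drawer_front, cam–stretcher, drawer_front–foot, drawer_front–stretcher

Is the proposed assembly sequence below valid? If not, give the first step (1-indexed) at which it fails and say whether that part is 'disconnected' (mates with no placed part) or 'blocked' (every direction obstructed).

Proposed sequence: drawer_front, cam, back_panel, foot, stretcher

Invalid at step 2 (disconnected)

1. drawer_front@(0, 0, 0) [+y clear] — {drawer_front}
2. cam@(1, 1, 0) — no placed neighbour ⇒ disconnected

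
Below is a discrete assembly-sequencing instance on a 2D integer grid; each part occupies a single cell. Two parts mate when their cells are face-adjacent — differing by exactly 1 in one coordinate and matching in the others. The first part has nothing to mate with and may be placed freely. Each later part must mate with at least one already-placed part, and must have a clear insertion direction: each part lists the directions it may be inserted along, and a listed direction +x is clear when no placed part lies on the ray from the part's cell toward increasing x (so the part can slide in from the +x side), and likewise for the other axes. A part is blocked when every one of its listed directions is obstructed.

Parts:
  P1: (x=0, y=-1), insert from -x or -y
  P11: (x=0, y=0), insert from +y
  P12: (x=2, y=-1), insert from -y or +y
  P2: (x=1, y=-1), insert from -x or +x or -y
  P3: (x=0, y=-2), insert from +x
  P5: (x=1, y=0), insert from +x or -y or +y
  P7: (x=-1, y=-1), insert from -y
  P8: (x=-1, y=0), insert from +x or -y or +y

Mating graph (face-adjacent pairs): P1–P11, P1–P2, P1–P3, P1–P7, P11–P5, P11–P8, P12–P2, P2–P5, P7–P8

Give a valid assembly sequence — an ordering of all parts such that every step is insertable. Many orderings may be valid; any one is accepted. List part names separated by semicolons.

P12; P2; P1; P7; P3; P8; P11; P5

1. P12@(2, -1) [-y clear] — {P12}
2. P2@(1, -1) [-x clear] — {P12, P2}
3. P1@(0, -1) [-x clear] — {P1, P12, P2}
4. P7@(-1, -1) [-y clear] — {P1, P12, P2, P7}
5. P3@(0, -2) [+x clear] — {P1, P12, P2, P3, P7}
6. P8@(-1, 0) [+x clear] — {P1, P12, P2, P3, P7, P8}
7. P11@(0, 0) [+y clear] — {P1, P11, P12, P2, P3, P7, P8}
8. P5@(1, 0) [+x clear] — {P1, P11, P12, P2, P3, P5, P7, P8}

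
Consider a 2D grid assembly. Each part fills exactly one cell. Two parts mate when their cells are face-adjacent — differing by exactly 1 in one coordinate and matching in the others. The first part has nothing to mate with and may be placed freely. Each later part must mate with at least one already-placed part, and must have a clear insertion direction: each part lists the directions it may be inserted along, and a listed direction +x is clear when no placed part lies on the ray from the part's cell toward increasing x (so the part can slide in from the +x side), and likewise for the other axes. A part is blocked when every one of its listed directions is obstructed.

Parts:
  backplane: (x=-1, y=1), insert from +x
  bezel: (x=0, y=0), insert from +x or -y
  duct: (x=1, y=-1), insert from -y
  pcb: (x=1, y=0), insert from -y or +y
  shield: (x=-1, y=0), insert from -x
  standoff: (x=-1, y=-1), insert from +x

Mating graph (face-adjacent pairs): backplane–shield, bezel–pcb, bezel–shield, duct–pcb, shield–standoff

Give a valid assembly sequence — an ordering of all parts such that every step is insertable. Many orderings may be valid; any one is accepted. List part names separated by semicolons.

1. pcb@(1, 0) [-y clear] — {pcb}
2. bezel@(0, 0) [-y clear] — {bezel, pcb}
3. shield@(-1, 0) [-x clear] — {bezel, pcb, shield}
4. backplane@(-1, 1) [+x clear] — {backplane, bezel, pcb, shield}
5. standoff@(-1, -1) [+x clear] — {backplane, bezel, pcb, shield, standoff}
6. duct@(1, -1) [-y clear] — {backplane, bezel, duct, pcb, shield, standoff}

pcb; bezel; shield; backplane; standoff; duct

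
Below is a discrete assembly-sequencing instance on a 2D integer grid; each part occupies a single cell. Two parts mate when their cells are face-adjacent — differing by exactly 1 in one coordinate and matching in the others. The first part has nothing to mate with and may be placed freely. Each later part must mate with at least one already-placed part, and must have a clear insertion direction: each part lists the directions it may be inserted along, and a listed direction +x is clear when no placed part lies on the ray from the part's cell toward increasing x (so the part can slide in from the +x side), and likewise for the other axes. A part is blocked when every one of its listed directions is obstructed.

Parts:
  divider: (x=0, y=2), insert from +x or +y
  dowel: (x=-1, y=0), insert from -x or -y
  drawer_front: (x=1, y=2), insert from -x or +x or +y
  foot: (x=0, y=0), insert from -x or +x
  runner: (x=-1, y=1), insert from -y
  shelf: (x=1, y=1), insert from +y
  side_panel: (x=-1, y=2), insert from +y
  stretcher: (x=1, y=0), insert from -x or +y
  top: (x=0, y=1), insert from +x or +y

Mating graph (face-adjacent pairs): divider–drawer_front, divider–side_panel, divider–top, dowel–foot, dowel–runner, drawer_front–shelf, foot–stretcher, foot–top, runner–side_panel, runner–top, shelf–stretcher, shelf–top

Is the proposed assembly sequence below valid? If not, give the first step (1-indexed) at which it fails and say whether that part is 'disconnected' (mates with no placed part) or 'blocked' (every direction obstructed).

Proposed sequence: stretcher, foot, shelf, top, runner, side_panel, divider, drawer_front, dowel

1. stretcher@(1, 0) [-x clear] — {stretcher}
2. foot@(0, 0) [-x clear] — {foot, stretcher}
3. shelf@(1, 1) [+y clear] — {foot, shelf, stretcher}
4. top@(0, 1) [+y clear] — {foot, shelf, stretcher, top}
5. runner@(-1, 1) [-y clear] — {foot, runner, shelf, stretcher, top}
6. side_panel@(-1, 2) [+y clear] — {foot, runner, shelf, side_panel, stretcher, top}
7. divider@(0, 2) [+x clear] — {divider, foot, runner, shelf, side_panel, stretcher, top}
8. drawer_front@(1, 2) [+x clear] — {divider, drawer_front, foot, runner, shelf, side_panel, stretcher, top}
9. dowel@(-1, 0) [-x clear] — {divider, dowel, drawer_front, foot, runner, shelf, side_panel, stretcher, top}

Valid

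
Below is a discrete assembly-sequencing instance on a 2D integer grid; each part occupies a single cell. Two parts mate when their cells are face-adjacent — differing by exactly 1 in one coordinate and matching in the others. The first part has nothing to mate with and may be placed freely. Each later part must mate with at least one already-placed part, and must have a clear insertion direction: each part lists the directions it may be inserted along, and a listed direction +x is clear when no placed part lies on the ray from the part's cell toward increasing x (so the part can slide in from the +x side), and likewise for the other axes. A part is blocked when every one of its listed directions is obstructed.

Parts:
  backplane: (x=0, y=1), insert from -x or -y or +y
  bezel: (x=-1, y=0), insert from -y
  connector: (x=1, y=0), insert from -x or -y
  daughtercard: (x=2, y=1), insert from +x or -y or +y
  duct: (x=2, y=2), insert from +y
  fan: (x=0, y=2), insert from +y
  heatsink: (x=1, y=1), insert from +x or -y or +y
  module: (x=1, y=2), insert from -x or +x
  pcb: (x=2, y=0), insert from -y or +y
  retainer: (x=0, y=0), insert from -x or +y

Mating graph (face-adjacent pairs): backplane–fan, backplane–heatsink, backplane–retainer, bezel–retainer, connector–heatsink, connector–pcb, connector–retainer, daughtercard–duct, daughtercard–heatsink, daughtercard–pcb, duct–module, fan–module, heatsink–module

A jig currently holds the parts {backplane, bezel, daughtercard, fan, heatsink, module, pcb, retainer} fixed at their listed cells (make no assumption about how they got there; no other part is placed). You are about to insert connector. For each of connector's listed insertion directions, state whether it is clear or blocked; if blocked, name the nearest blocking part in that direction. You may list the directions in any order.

-x: blocked by retainer; -y: clear

-x: nearest on ray is retainer@(0, 0) ⇒ blocked
-y: ray from connector(1, 0) has no placed part ⇒ clear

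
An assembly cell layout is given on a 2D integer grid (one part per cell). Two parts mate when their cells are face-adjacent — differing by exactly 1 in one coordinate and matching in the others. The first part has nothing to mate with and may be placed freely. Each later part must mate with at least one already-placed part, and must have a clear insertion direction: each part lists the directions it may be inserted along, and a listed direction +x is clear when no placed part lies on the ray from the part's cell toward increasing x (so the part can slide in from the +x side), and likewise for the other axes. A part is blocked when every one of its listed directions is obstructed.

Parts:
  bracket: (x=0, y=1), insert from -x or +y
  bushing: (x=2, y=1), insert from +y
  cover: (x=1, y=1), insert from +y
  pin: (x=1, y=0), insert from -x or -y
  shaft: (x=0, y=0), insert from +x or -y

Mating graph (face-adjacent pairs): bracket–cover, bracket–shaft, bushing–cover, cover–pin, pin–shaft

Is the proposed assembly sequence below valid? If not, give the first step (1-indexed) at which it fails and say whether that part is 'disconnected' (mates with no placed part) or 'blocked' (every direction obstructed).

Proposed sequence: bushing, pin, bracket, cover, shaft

1. bushing@(2, 1) [+y clear] — {bushing}
2. pin@(1, 0) — no placed neighbour ⇒ disconnected

Invalid at step 2 (disconnected)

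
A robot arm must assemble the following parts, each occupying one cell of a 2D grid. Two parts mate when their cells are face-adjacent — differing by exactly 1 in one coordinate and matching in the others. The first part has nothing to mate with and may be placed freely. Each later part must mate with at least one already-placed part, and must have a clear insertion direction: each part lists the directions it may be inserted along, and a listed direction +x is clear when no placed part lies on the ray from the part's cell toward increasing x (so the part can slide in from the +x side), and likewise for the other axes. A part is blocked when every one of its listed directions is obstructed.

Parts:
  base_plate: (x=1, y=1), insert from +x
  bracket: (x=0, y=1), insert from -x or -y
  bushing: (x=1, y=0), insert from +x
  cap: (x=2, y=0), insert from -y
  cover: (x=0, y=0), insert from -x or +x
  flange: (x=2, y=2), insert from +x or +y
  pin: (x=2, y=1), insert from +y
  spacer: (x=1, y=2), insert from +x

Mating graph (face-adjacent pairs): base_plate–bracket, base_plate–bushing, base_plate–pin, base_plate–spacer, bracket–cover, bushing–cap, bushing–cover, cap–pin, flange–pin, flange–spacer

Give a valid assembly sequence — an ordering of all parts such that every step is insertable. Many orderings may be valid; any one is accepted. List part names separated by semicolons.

bushing; cap; base_plate; spacer; bracket; pin; cover; flange

1. bushing@(1, 0) [+x clear] — {bushing}
2. cap@(2, 0) [-y clear] — {bushing, cap}
3. base_plate@(1, 1) [+x clear] — {base_plate, bushing, cap}
4. spacer@(1, 2) [+x clear] — {base_plate, bushing, cap, spacer}
5. bracket@(0, 1) [-x clear] — {base_plate, bracket, bushing, cap, spacer}
6. pin@(2, 1) [+y clear] — {base_plate, bracket, bushing, cap, pin, spacer}
7. cover@(0, 0) [-x clear] — {base_plate, bracket, bushing, cap, cover, pin, spacer}
8. flange@(2, 2) [+x clear] — {base_plate, bracket, bushing, cap, cover, flange, pin, spacer}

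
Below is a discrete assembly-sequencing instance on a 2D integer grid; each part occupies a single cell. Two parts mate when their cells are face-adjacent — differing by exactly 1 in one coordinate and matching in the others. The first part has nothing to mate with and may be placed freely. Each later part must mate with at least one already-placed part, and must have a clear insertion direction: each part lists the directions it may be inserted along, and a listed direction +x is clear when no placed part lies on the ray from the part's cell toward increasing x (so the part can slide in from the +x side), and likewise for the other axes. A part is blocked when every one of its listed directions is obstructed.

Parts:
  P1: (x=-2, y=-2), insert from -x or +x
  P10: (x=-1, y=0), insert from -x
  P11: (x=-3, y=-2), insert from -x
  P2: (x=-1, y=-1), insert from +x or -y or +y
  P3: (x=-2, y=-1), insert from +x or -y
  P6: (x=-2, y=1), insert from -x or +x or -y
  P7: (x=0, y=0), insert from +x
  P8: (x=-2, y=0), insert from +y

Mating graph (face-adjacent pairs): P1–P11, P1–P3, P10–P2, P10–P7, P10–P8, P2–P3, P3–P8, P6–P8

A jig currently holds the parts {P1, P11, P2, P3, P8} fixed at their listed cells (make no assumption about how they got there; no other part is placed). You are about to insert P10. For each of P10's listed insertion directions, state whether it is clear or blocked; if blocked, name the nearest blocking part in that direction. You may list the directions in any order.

-x: nearest on ray is P8@(-2, 0) ⇒ blocked

-x: blocked by P8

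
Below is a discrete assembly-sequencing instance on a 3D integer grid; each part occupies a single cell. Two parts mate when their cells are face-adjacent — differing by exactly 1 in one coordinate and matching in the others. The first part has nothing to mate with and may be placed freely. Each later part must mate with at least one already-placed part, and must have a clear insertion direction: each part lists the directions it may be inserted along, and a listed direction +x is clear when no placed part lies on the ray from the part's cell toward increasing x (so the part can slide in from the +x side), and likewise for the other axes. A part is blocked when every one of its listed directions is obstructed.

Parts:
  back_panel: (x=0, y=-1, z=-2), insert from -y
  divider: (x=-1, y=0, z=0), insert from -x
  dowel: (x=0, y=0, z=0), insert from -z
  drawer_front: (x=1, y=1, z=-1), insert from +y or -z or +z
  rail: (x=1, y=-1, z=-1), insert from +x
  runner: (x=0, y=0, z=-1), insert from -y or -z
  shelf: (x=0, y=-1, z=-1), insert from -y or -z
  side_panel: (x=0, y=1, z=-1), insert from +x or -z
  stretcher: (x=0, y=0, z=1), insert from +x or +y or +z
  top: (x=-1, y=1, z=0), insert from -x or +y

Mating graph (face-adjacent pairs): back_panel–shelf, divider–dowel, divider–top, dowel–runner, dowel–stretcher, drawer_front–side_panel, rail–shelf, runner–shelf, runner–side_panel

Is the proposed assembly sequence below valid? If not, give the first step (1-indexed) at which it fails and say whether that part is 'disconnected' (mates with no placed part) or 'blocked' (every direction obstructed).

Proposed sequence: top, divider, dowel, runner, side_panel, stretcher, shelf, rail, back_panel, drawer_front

Valid

1. top@(-1, 1, 0) [-x clear] — {top}
2. divider@(-1, 0, 0) [-x clear] — {divider, top}
3. dowel@(0, 0, 0) [-z clear] — {divider, dowel, top}
4. runner@(0, 0, -1) [-y clear] — {divider, dowel, runner, top}
5. side_panel@(0, 1, -1) [+x clear] — {divider, dowel, runner, side_panel, top}
6. stretcher@(0, 0, 1) [+x clear] — {divider, dowel, runner, side_panel, stretcher, top}
7. shelf@(0, -1, -1) [-y clear] — {divider, dowel, runner, shelf, side_panel, stretcher, top}
8. rail@(1, -1, -1) [+x clear] — {divider, dowel, rail, runner, shelf, side_panel, stretcher, top}
9. back_panel@(0, -1, -2) [-y clear] — {back_panel, divider, dowel, rail, runner, shelf, side_panel, stretcher, top}
10. drawer_front@(1, 1, -1) [+y clear] — {back_panel, divider, dowel, drawer_front, rail, runner, shelf, side_panel, stretcher, top}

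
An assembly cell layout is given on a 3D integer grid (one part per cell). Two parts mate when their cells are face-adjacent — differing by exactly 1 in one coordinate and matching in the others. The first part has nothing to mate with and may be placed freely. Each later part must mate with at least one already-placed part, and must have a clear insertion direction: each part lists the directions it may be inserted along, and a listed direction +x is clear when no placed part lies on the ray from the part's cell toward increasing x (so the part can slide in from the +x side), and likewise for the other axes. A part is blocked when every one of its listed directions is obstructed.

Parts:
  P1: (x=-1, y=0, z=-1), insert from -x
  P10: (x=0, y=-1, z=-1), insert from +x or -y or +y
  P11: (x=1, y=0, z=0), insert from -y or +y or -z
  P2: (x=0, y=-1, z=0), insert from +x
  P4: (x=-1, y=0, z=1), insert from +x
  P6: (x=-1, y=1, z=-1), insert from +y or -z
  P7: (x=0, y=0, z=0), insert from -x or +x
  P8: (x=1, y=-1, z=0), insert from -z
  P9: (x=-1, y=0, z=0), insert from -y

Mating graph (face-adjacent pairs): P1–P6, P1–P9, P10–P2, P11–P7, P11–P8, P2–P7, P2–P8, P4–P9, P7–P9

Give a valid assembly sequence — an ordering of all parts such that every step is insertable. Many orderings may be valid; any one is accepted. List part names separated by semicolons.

1. P11@(1, 0, 0) [-y clear] — {P11}
2. P7@(0, 0, 0) [-x clear] — {P11, P7}
3. P2@(0, -1, 0) [+x clear] — {P11, P2, P7}
4. P10@(0, -1, -1) [+x clear] — {P10, P11, P2, P7}
5. P8@(1, -1, 0) [-z clear] — {P10, P11, P2, P7, P8}
6. P9@(-1, 0, 0) [-y clear] — {P10, P11, P2, P7, P8, P9}
7. P4@(-1, 0, 1) [+x clear] — {P10, P11, P2, P4, P7, P8, P9}
8. P1@(-1, 0, -1) [-x clear] — {P1, P10, P11, P2, P4, P7, P8, P9}
9. P6@(-1, 1, -1) [+y clear] — {P1, P10, P11, P2, P4, P6, P7, P8, P9}

P11; P7; P2; P10; P8; P9; P4; P1; P6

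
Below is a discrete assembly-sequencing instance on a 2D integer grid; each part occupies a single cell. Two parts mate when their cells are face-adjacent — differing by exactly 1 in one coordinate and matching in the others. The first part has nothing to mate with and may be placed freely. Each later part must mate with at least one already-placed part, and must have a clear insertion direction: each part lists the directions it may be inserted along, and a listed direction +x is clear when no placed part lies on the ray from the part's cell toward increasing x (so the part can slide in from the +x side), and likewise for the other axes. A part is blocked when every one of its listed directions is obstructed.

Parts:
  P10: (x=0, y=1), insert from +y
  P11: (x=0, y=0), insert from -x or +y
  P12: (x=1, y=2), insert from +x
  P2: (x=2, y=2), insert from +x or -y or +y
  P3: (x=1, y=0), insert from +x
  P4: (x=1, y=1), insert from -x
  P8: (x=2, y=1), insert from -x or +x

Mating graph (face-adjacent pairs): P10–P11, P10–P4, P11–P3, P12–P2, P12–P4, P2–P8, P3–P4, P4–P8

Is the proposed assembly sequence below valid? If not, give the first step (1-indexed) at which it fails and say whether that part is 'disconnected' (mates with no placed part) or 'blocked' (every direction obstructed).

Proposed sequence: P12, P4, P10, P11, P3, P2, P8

1. P12@(1, 2) [+x clear] — {P12}
2. P4@(1, 1) [-x clear] — {P12, P4}
3. P10@(0, 1) [+y clear] — {P10, P12, P4}
4. P11@(0, 0) [-x clear] — {P10, P11, P12, P4}
5. P3@(1, 0) [+x clear] — {P10, P11, P12, P3, P4}
6. P2@(2, 2) [+x clear] — {P10, P11, P12, P2, P3, P4}
7. P8@(2, 1) [+x clear] — {P10, P11, P12, P2, P3, P4, P8}

Valid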